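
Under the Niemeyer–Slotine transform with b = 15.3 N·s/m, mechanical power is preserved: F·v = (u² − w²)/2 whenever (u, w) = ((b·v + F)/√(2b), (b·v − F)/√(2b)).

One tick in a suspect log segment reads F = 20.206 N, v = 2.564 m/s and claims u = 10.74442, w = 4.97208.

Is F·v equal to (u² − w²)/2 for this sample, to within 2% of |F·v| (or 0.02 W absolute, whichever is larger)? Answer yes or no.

F·v = 20.206×2.564 = 51.80818 W.
(u² − w²)/2 = (115.44256 − 24.72158)/2 = 45.36049 W.
|Δ| = 6.44769;  2% of max(1, |F·v|) = 1.03616.

no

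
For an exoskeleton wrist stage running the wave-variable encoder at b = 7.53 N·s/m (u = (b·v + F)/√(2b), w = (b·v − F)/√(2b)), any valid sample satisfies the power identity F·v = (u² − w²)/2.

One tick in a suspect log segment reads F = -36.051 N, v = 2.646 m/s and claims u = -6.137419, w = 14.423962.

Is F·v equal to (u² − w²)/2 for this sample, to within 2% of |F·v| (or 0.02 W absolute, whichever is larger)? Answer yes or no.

F·v = (-36.051)×2.646 = -95.390946 W.
(u² − w²)/2 = (37.667912 − 208.050680)/2 = -85.191384 W.
|Δ| = 10.199562;  2% of max(1, |F·v|) = 1.907819.

no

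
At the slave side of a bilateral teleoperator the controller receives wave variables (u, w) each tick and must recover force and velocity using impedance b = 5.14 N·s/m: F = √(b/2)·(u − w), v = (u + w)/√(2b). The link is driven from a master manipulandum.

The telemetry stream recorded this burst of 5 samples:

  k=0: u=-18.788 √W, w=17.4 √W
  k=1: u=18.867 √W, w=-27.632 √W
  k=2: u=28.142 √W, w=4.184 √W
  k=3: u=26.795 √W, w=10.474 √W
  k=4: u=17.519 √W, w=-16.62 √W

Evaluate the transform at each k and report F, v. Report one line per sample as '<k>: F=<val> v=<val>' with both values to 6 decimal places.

0: F=-58.013777 v=-0.432905
1: F=74.543568 v=-2.733728
2: F=38.407596 v=10.082202
3: F=26.164553 v=11.623882
4: F=54.728980 v=0.280390

k=0: u−w=-36.188000, u+w=-1.388000; √(b/2)=1.603122, √(2b)=3.206244; F=1.603122×(-36.188)=-58.013777, v=-1.388000/3.206244=-0.432905
k=1: u−w=46.499000, u+w=-8.765000; √(b/2)=1.603122, √(2b)=3.206244; F=1.603122×46.499=74.543568, v=-8.765000/3.206244=-2.733728
k=2: u−w=23.958000, u+w=32.326000; √(b/2)=1.603122, √(2b)=3.206244; F=1.603122×23.958=38.407596, v=32.326000/3.206244=10.082202
k=3: u−w=16.321000, u+w=37.269000; √(b/2)=1.603122, √(2b)=3.206244; F=1.603122×16.321=26.164553, v=37.269000/3.206244=11.623882
k=4: u−w=34.139000, u+w=0.899000; √(b/2)=1.603122, √(2b)=3.206244; F=1.603122×34.139=54.728980, v=0.899000/3.206244=0.280390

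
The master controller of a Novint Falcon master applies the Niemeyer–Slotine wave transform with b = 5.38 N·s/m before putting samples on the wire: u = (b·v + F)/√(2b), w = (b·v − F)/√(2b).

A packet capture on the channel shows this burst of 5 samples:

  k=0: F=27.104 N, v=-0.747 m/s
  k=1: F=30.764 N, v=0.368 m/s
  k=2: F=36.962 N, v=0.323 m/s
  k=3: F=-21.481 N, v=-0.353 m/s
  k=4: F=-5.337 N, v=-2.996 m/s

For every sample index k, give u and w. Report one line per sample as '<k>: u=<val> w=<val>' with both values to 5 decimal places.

0: u=7.03763 w=-9.48797
1: u=9.98214 w=-8.77501
2: u=11.79782 w=-10.73831
3: u=-7.12756 w=5.96964
4: u=-6.54082 w=-3.28679

k=0: b·v=5.38×(-0.747)=-4.01886; √(2b)=3.28024; u=(-4.01886+27.104)/3.28024=7.03763, w=(-4.01886−27.104)/3.28024=-9.48797
k=1: b·v=5.38×0.368=1.97984; √(2b)=3.28024; u=(1.97984+30.764)/3.28024=9.98214, w=(1.97984−30.764)/3.28024=-8.77501
k=2: b·v=5.38×0.323=1.73774; √(2b)=3.28024; u=(1.73774+36.962)/3.28024=11.79782, w=(1.73774−36.962)/3.28024=-10.73831
k=3: b·v=5.38×(-0.353)=-1.89914; √(2b)=3.28024; u=(-1.89914+(-21.481))/3.28024=-7.12756, w=(-1.89914−(-21.481))/3.28024=5.96964
k=4: b·v=5.38×(-2.996)=-16.11848; √(2b)=3.28024; u=(-16.11848+(-5.337))/3.28024=-6.54082, w=(-16.11848−(-5.337))/3.28024=-3.28679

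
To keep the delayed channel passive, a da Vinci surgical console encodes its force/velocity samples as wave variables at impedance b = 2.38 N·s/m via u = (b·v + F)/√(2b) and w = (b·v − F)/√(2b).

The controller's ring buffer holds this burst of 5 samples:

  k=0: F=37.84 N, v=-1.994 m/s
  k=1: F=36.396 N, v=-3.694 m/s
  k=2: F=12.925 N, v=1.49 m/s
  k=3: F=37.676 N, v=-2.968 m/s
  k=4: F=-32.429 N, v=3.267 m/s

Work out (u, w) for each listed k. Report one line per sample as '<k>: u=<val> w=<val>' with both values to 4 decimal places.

0: u=15.1687 w=-19.5191
1: u=12.6524 w=-20.7118
2: u=7.5496 w=-4.2988
3: u=14.0311 w=-20.5065
4: u=-11.2999 w=18.4277

k=0: b·v=2.38×(-1.994)=-4.7457; √(2b)=2.1817; u=(-4.7457+37.84)/2.1817=15.1687, w=(-4.7457−37.84)/2.1817=-19.5191
k=1: b·v=2.38×(-3.694)=-8.7917; √(2b)=2.1817; u=(-8.7917+36.396)/2.1817=12.6524, w=(-8.7917−36.396)/2.1817=-20.7118
k=2: b·v=2.38×1.49=3.5462; √(2b)=2.1817; u=(3.5462+12.925)/2.1817=7.5496, w=(3.5462−12.925)/2.1817=-4.2988
k=3: b·v=2.38×(-2.968)=-7.0638; √(2b)=2.1817; u=(-7.0638+37.676)/2.1817=14.0311, w=(-7.0638−37.676)/2.1817=-20.5065
k=4: b·v=2.38×3.267=7.7755; √(2b)=2.1817; u=(7.7755+(-32.429))/2.1817=-11.2999, w=(7.7755−(-32.429))/2.1817=18.4277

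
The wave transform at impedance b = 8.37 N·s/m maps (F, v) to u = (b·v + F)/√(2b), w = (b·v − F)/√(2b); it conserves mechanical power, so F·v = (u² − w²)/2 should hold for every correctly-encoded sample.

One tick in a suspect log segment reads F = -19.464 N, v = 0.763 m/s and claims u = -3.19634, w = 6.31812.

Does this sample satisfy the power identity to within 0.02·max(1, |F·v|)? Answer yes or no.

yes

F·v = (-19.464)×0.763 = -14.8510 W.
(u² − w²)/2 = (10.2166 − 39.9186)/2 = -14.8510 W.
|Δ| = 0.0000;  2% of max(1, |F·v|) = 0.2970.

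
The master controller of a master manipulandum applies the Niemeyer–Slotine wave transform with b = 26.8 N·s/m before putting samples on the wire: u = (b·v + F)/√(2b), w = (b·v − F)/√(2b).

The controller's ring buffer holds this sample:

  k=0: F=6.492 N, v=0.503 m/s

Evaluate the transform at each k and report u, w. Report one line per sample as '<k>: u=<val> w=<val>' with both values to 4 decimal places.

0: u=2.7280 w=0.9545

k=0: b·v=26.8×0.503=13.4804; √(2b)=7.3212; u=(13.4804+6.492)/7.3212=2.7280, w=(13.4804−6.492)/7.3212=0.9545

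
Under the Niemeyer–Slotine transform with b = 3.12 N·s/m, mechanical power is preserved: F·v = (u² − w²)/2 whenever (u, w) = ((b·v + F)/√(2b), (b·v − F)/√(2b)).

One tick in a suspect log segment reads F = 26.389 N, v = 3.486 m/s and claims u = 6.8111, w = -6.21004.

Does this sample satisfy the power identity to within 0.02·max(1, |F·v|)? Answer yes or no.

no

F·v = 26.389×3.486 = 91.99205 W.
(u² − w²)/2 = (46.39108 − 38.56460)/2 = 3.91324 W.
|Δ| = 88.07881;  2% of max(1, |F·v|) = 1.83984.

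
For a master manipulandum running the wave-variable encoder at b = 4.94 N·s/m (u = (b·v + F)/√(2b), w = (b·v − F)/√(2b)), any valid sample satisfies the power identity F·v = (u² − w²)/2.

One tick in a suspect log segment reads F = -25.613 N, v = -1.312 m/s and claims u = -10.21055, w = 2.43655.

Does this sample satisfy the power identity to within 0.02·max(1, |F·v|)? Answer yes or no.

no

F·v = (-25.613)×(-1.312) = 33.60426 W.
(u² − w²)/2 = (104.25533 − 5.93678)/2 = 49.15928 W.
|Δ| = 15.55502;  2% of max(1, |F·v|) = 0.67209.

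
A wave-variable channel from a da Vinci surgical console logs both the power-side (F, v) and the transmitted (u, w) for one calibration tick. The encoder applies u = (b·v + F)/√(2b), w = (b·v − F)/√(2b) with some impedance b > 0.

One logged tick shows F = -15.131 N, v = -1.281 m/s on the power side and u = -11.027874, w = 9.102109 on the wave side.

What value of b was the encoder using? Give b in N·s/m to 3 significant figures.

u + w = -1.925765;  u + w = √(2b)·v, so √(2b) = -1.925765/(-1.281) = 1.503329.
b = (√(2b))²/2 = 2.259999/2 = 1.130000.
(Check via u − w = 2F/√(2b): u − w = -20.129983, 2F/√(2b) = -20.129986.)

b = 1.13 N·s/m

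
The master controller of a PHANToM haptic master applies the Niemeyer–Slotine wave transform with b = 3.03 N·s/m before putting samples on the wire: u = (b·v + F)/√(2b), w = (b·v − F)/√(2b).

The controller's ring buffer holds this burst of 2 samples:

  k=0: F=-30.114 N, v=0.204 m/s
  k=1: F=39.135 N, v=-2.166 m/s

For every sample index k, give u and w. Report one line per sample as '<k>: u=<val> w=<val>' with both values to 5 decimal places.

0: u=-11.98188 w=12.48407
1: u=13.23148 w=-18.56354

k=0: b·v=3.03×0.204=0.61812; √(2b)=2.46171; u=(0.61812+(-30.114))/2.46171=-11.98188, w=(0.61812−(-30.114))/2.46171=12.48407
k=1: b·v=3.03×(-2.166)=-6.56298; √(2b)=2.46171; u=(-6.56298+39.135)/2.46171=13.23148, w=(-6.56298−39.135)/2.46171=-18.56354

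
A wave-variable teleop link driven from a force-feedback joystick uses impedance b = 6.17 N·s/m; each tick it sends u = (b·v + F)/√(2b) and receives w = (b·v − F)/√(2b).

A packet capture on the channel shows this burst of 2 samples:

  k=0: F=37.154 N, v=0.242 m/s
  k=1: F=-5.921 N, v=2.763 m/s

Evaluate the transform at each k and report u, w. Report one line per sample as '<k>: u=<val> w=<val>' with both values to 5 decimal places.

k=0: b·v=6.17×0.242=1.49314; √(2b)=3.51283; u=(1.49314+37.154)/3.51283=11.00170, w=(1.49314−37.154)/3.51283=-10.15159
k=1: b·v=6.17×2.763=17.04771; √(2b)=3.51283; u=(17.04771+(-5.921))/3.51283=3.16745, w=(17.04771−(-5.921))/3.51283=6.53851

0: u=11.00170 w=-10.15159
1: u=3.16745 w=6.53851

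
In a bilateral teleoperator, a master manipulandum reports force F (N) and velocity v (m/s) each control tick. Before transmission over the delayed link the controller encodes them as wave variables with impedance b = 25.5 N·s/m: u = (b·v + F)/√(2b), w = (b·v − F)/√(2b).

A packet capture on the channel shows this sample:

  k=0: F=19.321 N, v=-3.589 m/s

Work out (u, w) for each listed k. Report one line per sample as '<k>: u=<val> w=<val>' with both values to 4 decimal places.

0: u=-10.1098 w=-15.5208

k=0: b·v=25.5×(-3.589)=-91.5195; √(2b)=7.1414; u=(-91.5195+19.321)/7.1414=-10.1098, w=(-91.5195−19.321)/7.1414=-15.5208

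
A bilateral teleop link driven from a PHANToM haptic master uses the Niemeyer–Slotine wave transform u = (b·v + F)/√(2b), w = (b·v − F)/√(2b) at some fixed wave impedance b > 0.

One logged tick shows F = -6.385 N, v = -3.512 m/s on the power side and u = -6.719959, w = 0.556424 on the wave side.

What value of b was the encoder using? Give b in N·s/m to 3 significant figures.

u + w = -6.163535;  u + w = √(2b)·v, so √(2b) = -6.163535/(-3.512) = 1.754993.
b = (√(2b))²/2 = 3.080000/2 = 1.540000.
(Check via u − w = 2F/√(2b): u − w = -7.276383, 2F/√(2b) = -7.276383.)

b = 1.54 N·s/m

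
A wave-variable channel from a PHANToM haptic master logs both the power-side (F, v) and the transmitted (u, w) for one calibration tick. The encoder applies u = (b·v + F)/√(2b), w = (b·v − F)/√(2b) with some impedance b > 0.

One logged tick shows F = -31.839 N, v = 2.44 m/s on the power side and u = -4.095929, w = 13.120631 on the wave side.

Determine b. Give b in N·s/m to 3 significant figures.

u + w = 9.024702;  u + w = √(2b)·v, so √(2b) = 9.024702/2.44 = 3.698648.
b = (√(2b))²/2 = 13.680000/2 = 6.840000.
(Check via u − w = 2F/√(2b): u − w = -17.216560, 2F/√(2b) = -17.216560.)

b = 6.84 N·s/m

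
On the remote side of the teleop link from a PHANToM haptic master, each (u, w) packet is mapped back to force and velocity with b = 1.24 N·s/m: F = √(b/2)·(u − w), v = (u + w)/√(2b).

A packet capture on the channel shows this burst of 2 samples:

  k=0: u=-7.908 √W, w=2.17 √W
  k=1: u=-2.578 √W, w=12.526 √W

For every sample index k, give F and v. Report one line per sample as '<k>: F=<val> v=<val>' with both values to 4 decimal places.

k=0: u−w=-10.0780, u+w=-5.7380; √(b/2)=0.7874, √(2b)=1.5748; F=0.7874×(-10.078)=-7.9354, v=-5.7380/1.5748=-3.6436
k=1: u−w=-15.1040, u+w=9.9480; √(b/2)=0.7874, √(2b)=1.5748; F=0.7874×(-15.104)=-11.8929, v=9.9480/1.5748=6.3170

0: F=-7.9354 v=-3.6436
1: F=-11.8929 v=6.3170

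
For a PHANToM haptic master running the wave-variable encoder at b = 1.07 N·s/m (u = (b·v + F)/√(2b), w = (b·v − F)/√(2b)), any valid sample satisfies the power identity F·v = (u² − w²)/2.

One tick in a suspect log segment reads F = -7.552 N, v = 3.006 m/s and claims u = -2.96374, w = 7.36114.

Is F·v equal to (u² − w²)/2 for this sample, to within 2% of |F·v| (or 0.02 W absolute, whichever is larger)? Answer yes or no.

F·v = (-7.552)×3.006 = -22.70131 W.
(u² − w²)/2 = (8.78375 − 54.18638)/2 = -22.70131 W.
|Δ| = 0.00000;  2% of max(1, |F·v|) = 0.45403.

yes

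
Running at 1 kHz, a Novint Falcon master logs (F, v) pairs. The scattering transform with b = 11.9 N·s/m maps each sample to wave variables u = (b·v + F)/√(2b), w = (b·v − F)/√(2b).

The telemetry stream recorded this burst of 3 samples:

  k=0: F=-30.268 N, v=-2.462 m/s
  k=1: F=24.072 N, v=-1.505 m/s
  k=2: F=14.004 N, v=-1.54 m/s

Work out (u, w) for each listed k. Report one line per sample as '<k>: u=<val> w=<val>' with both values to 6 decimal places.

0: u=-12.209799 w=0.198872
1: u=1.263189 w=-8.605369
2: u=-0.885924 w=-6.627004

k=0: b·v=11.9×(-2.462)=-29.297800; √(2b)=4.878524; u=(-29.297800+(-30.268))/4.878524=-12.209799, w=(-29.297800−(-30.268))/4.878524=0.198872
k=1: b·v=11.9×(-1.505)=-17.909500; √(2b)=4.878524; u=(-17.909500+24.072)/4.878524=1.263189, w=(-17.909500−24.072)/4.878524=-8.605369
k=2: b·v=11.9×(-1.54)=-18.326000; √(2b)=4.878524; u=(-18.326000+14.004)/4.878524=-0.885924, w=(-18.326000−14.004)/4.878524=-6.627004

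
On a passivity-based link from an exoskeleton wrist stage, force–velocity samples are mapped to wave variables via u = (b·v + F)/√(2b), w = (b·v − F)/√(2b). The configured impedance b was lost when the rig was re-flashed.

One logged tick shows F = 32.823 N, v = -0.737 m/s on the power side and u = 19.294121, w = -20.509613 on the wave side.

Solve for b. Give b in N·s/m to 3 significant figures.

u + w = -1.215492;  u + w = √(2b)·v, so √(2b) = -1.215492/(-0.737) = 1.649243.
b = (√(2b))²/2 = 2.720002/2 = 1.360001.
(Check via u − w = 2F/√(2b): u − w = 39.803734, 2F/√(2b) = 39.803719.)

b = 1.36 N·s/m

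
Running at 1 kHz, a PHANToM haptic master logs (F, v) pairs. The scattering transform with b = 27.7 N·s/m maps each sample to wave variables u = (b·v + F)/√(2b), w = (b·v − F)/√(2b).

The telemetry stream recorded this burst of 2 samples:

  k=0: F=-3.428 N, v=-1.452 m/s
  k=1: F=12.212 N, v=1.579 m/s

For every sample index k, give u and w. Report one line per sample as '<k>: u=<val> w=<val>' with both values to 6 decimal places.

0: u=-5.864263 w=-4.943144
1: u=7.517052 w=4.235631

k=0: b·v=27.7×(-1.452)=-40.220400; √(2b)=7.443118; u=(-40.220400+(-3.428))/7.443118=-5.864263, w=(-40.220400−(-3.428))/7.443118=-4.943144
k=1: b·v=27.7×1.579=43.738300; √(2b)=7.443118; u=(43.738300+12.212)/7.443118=7.517052, w=(43.738300−12.212)/7.443118=4.235631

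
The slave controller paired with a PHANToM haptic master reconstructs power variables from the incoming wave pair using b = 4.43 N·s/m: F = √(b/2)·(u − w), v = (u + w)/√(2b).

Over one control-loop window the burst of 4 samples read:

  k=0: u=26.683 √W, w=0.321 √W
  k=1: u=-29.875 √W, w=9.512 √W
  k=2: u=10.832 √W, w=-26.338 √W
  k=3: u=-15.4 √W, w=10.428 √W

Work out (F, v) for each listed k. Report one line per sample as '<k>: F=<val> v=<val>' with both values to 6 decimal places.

k=0: u−w=26.362000, u+w=27.004000; √(b/2)=1.488288, √(2b)=2.976575; F=1.488288×26.362=39.234238, v=27.004000/2.976575=9.072171
k=1: u−w=-39.387000, u+w=-20.363000; √(b/2)=1.488288, √(2b)=2.976575; F=1.488288×(-39.387)=-58.619184, v=-20.363000/2.976575=-6.841084
k=2: u−w=37.170000, u+w=-15.506000; √(b/2)=1.488288, √(2b)=2.976575; F=1.488288×37.17=55.319650, v=-15.506000/2.976575=-5.209343
k=3: u−w=-25.828000, u+w=-4.972000; √(b/2)=1.488288, √(2b)=2.976575; F=1.488288×(-25.828)=-38.439492, v=-4.972000/2.976575=-1.670376

0: F=39.234238 v=9.072171
1: F=-58.619184 v=-6.841084
2: F=55.319650 v=-5.209343
3: F=-38.439492 v=-1.670376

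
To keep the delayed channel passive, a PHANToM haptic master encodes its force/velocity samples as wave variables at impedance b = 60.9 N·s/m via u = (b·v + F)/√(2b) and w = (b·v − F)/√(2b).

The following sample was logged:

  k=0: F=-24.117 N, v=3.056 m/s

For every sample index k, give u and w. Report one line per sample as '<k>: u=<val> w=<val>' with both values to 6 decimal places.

k=0: b·v=60.9×3.056=186.110400; √(2b)=11.036304; u=(186.110400+(-24.117))/11.036304=14.678230, w=(186.110400−(-24.117))/11.036304=19.048715

0: u=14.678230 w=19.048715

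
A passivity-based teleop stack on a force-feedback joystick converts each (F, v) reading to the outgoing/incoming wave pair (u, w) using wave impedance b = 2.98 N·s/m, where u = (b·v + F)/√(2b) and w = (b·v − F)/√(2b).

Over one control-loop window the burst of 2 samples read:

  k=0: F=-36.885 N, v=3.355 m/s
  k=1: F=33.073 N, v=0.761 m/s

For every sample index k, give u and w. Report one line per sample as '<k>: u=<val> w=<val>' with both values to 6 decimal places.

k=0: b·v=2.98×3.355=9.997900; √(2b)=2.441311; u=(9.997900+(-36.885))/2.441311=-11.013385, w=(9.997900−(-36.885))/2.441311=19.203984
k=1: b·v=2.98×0.761=2.267780; √(2b)=2.441311; u=(2.267780+33.073)/2.441311=14.476148, w=(2.267780−33.073)/2.441311=-12.618310

0: u=-11.013385 w=19.203984
1: u=14.476148 w=-12.618310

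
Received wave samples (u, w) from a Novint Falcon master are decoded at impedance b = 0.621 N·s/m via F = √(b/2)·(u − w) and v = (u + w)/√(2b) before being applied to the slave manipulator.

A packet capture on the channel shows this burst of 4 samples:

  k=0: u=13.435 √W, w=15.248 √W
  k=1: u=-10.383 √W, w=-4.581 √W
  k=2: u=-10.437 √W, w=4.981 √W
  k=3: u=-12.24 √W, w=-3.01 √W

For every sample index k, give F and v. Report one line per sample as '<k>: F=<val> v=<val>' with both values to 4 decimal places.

k=0: u−w=-1.8130, u+w=28.6830; √(b/2)=0.5572, √(2b)=1.1145; F=0.5572×(-1.813)=-1.0102, v=28.6830/1.1145=25.7373
k=1: u−w=-5.8020, u+w=-14.9640; √(b/2)=0.5572, √(2b)=1.1145; F=0.5572×(-5.802)=-3.2330, v=-14.9640/1.1145=-13.4272
k=2: u−w=-15.4180, u+w=-5.4560; √(b/2)=0.5572, √(2b)=1.1145; F=0.5572×(-15.418)=-8.5913, v=-5.4560/1.1145=-4.8957
k=3: u−w=-9.2300, u+w=-15.2500; √(b/2)=0.5572, √(2b)=1.1145; F=0.5572×(-9.23)=-5.1432, v=-15.2500/1.1145=-13.6839

0: F=-1.0102 v=25.7373
1: F=-3.2330 v=-13.4272
2: F=-8.5913 v=-4.8957
3: F=-5.1432 v=-13.6839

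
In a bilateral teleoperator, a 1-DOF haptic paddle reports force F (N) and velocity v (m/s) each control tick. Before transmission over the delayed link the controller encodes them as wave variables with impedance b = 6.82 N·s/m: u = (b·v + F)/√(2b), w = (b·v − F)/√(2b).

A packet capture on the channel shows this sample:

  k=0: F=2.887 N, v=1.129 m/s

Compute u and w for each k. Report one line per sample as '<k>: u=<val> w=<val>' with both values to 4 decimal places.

0: u=2.8665 w=1.3031

k=0: b·v=6.82×1.129=7.6998; √(2b)=3.6932; u=(7.6998+2.887)/3.6932=2.8665, w=(7.6998−2.887)/3.6932=1.3031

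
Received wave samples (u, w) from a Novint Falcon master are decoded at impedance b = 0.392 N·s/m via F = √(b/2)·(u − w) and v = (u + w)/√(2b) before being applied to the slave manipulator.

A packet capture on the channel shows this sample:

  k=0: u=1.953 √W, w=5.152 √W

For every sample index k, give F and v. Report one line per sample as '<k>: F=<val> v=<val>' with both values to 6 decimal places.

0: F=-1.416258 v=8.024280

k=0: u−w=-3.199000, u+w=7.105000; √(b/2)=0.442719, √(2b)=0.885438; F=0.442719×(-3.199)=-1.416258, v=7.105000/0.885438=8.024280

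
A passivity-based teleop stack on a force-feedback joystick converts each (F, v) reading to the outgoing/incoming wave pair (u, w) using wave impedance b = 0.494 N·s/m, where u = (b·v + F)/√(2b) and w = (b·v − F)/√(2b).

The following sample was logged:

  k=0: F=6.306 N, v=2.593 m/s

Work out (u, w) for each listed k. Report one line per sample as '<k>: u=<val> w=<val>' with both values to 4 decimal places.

k=0: b·v=0.494×2.593=1.2809; √(2b)=0.9940; u=(1.2809+6.306)/0.9940=7.6329, w=(1.2809−6.306)/0.9940=-5.0555

0: u=7.6329 w=-5.0555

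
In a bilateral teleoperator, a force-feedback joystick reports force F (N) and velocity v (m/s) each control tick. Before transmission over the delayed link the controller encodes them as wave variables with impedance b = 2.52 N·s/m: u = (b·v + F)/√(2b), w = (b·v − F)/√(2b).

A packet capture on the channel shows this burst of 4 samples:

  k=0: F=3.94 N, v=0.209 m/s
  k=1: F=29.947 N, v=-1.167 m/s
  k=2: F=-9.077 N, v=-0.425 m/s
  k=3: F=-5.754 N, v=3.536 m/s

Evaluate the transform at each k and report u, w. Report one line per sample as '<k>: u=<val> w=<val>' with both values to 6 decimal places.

0: u=1.989617 w=-1.520414
1: u=12.029500 w=-14.649408
2: u=-4.520278 w=3.566156
3: u=1.406115 w=6.532185

k=0: b·v=2.52×0.209=0.526680; √(2b)=2.244994; u=(0.526680+3.94)/2.244994=1.989617, w=(0.526680−3.94)/2.244994=-1.520414
k=1: b·v=2.52×(-1.167)=-2.940840; √(2b)=2.244994; u=(-2.940840+29.947)/2.244994=12.029500, w=(-2.940840−29.947)/2.244994=-14.649408
k=2: b·v=2.52×(-0.425)=-1.071000; √(2b)=2.244994; u=(-1.071000+(-9.077))/2.244994=-4.520278, w=(-1.071000−(-9.077))/2.244994=3.566156
k=3: b·v=2.52×3.536=8.910720; √(2b)=2.244994; u=(8.910720+(-5.754))/2.244994=1.406115, w=(8.910720−(-5.754))/2.244994=6.532185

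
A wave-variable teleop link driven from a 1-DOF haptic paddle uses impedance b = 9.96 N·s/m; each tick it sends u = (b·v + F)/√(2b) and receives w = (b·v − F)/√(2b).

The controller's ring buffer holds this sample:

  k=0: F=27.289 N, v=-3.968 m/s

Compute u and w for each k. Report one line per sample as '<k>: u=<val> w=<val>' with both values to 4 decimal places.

k=0: b·v=9.96×(-3.968)=-39.5213; √(2b)=4.4632; u=(-39.5213+27.289)/4.4632=-2.7407, w=(-39.5213−27.289)/4.4632=-14.9692

0: u=-2.7407 w=-14.9692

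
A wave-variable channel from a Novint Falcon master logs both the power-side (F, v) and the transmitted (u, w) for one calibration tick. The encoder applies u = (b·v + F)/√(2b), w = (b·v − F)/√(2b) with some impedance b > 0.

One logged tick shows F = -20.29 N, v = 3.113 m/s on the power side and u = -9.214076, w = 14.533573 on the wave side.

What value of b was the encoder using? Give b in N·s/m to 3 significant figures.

u + w = 5.319497;  u + w = √(2b)·v, so √(2b) = 5.319497/3.113 = 1.708801.
b = (√(2b))²/2 = 2.920000/2 = 1.460000.
(Check via u − w = 2F/√(2b): u − w = -23.747649, 2F/√(2b) = -23.747648.)

b = 1.46 N·s/m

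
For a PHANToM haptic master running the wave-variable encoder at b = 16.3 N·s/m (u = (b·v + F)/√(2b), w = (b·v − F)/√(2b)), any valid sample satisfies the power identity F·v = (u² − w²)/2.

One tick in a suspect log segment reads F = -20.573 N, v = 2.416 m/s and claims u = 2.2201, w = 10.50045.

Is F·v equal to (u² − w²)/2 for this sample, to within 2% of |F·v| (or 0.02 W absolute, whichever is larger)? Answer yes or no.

no

F·v = (-20.573)×2.416 = -49.70437 W.
(u² − w²)/2 = (4.92884 − 110.25945)/2 = -52.66530 W.
|Δ| = 2.96094;  2% of max(1, |F·v|) = 0.99409.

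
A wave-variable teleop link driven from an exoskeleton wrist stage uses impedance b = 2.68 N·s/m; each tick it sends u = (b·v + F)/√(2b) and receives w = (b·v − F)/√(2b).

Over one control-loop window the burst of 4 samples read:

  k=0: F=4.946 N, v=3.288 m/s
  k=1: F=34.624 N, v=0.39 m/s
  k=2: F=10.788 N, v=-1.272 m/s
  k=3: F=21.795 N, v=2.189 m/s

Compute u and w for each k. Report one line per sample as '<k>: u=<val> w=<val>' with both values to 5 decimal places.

k=0: b·v=2.68×3.288=8.81184; √(2b)=2.31517; u=(8.81184+4.946)/2.31517=5.94248, w=(8.81184−4.946)/2.31517=1.66979
k=1: b·v=2.68×0.39=1.04520; √(2b)=2.31517; u=(1.04520+34.624)/2.31517=15.40675, w=(1.04520−34.624)/2.31517=-14.50383
k=2: b·v=2.68×(-1.272)=-3.40896; √(2b)=2.31517; u=(-3.40896+10.788)/2.31517=3.18726, w=(-3.40896−10.788)/2.31517=-6.13215
k=3: b·v=2.68×2.189=5.86652; √(2b)=2.31517; u=(5.86652+21.795)/2.31517=11.94796, w=(5.86652−21.795)/2.31517=-6.88006

0: u=5.94248 w=1.66979
1: u=15.40675 w=-14.50383
2: u=3.18726 w=-6.13215
3: u=11.94796 w=-6.88006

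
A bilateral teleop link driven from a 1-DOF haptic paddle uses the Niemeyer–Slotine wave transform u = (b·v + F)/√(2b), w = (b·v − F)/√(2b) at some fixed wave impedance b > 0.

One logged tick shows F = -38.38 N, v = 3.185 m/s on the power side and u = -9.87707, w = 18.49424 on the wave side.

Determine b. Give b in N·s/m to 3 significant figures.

b = 3.66 N·s/m

u + w = 8.6172;  u + w = √(2b)·v, so √(2b) = 8.6172/3.185 = 2.7055.
b = (√(2b))²/2 = 7.3200/2 = 3.6600.
(Check via u − w = 2F/√(2b): u − w = -28.3713, 2F/√(2b) = -28.3713.)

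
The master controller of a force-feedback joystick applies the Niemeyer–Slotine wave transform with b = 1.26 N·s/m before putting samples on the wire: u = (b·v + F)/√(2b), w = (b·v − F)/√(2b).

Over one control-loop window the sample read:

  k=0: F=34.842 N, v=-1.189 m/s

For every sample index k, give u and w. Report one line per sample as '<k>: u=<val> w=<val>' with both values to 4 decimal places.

k=0: b·v=1.26×(-1.189)=-1.4981; √(2b)=1.5875; u=(-1.4981+34.842)/1.5875=21.0047, w=(-1.4981−34.842)/1.5875=-22.8921

0: u=21.0047 w=-22.8921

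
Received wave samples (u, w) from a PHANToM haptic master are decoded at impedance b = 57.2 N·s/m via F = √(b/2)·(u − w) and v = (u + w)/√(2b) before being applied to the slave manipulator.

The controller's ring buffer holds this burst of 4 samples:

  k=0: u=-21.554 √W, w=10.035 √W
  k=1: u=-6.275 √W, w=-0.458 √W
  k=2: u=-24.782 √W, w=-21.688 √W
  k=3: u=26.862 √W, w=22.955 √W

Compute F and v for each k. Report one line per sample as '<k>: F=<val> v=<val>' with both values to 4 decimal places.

k=0: u−w=-31.5890, u+w=-11.5190; √(b/2)=5.3479, √(2b)=10.6958; F=5.3479×(-31.589)=-168.9347, v=-11.5190/10.6958=-1.0770
k=1: u−w=-5.8170, u+w=-6.7330; √(b/2)=5.3479, √(2b)=10.6958; F=5.3479×(-5.817)=-31.1087, v=-6.7330/10.6958=-0.6295
k=2: u−w=-3.0940, u+w=-46.4700; √(b/2)=5.3479, √(2b)=10.6958; F=5.3479×(-3.094)=-16.5464, v=-46.4700/10.6958=-4.3447
k=3: u−w=3.9070, u+w=49.8170; √(b/2)=5.3479, √(2b)=10.6958; F=5.3479×3.907=20.8942, v=49.8170/10.6958=4.6576

0: F=-168.9347 v=-1.0770
1: F=-31.1087 v=-0.6295
2: F=-16.5464 v=-4.3447
3: F=20.8942 v=4.6576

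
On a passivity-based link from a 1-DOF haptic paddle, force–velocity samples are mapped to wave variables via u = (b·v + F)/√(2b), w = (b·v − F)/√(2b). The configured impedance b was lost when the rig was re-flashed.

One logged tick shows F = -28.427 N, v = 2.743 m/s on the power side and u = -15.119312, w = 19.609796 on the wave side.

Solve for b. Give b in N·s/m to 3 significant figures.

u + w = 4.490484;  u + w = √(2b)·v, so √(2b) = 4.490484/2.743 = 1.637070.
b = (√(2b))²/2 = 2.679999/2 = 1.340000.
(Check via u − w = 2F/√(2b): u − w = -34.729108, 2F/√(2b) = -34.729112.)

b = 1.34 N·s/m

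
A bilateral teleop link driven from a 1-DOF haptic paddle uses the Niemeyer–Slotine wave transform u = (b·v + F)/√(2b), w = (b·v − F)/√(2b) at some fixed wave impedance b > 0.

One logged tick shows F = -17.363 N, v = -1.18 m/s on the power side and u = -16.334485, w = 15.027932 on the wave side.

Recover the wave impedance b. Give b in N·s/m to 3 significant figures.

u + w = -1.306553;  u + w = √(2b)·v, so √(2b) = -1.306553/(-1.18) = 1.107248.
b = (√(2b))²/2 = 1.225999/2 = 0.612999.
(Check via u − w = 2F/√(2b): u − w = -31.362417, 2F/√(2b) = -31.362432.)

b = 0.613 N·s/m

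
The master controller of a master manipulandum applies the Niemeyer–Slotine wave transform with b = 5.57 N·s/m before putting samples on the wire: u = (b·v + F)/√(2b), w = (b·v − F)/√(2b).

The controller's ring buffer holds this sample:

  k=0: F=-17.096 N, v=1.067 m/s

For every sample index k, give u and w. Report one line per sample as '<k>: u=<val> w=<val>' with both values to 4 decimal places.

k=0: b·v=5.57×1.067=5.9432; √(2b)=3.3377; u=(5.9432+(-17.096))/3.3377=-3.3415, w=(5.9432−(-17.096))/3.3377=6.9028

0: u=-3.3415 w=6.9028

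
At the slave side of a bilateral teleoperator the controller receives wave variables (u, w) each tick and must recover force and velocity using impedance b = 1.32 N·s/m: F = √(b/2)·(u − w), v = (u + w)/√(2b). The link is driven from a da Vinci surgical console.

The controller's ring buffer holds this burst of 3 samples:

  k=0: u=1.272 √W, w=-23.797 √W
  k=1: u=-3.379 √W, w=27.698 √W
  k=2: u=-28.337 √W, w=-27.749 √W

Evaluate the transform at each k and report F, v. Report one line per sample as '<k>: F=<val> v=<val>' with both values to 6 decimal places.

0: F=20.366152 v=-13.863179
1: F=-25.247074 v=14.967310
2: F=-0.477693 v=-34.518547

k=0: u−w=25.069000, u+w=-22.525000; √(b/2)=0.812404, √(2b)=1.624808; F=0.812404×25.069=20.366152, v=-22.525000/1.624808=-13.863179
k=1: u−w=-31.077000, u+w=24.319000; √(b/2)=0.812404, √(2b)=1.624808; F=0.812404×(-31.077)=-25.247074, v=24.319000/1.624808=14.967310
k=2: u−w=-0.588000, u+w=-56.086000; √(b/2)=0.812404, √(2b)=1.624808; F=0.812404×(-0.588)=-0.477693, v=-56.086000/1.624808=-34.518547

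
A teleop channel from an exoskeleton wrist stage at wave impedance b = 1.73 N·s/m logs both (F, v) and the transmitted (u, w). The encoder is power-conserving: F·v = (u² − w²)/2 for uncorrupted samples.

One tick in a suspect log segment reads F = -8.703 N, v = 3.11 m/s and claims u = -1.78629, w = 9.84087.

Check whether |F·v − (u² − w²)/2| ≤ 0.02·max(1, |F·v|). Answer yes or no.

no

F·v = (-8.703)×3.11 = -27.0663 W.
(u² − w²)/2 = (3.1908 − 96.8427)/2 = -46.8259 W.
|Δ| = 19.7596;  2% of max(1, |F·v|) = 0.5413.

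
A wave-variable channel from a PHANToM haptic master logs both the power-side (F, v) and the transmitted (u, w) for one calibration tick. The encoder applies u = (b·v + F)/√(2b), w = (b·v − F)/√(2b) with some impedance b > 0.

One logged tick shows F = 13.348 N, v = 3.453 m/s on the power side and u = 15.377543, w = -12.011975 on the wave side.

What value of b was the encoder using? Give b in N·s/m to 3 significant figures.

u + w = 3.365568;  u + w = √(2b)·v, so √(2b) = 3.365568/3.453 = 0.974679.
b = (√(2b))²/2 = 0.950000/2 = 0.475000.
(Check via u − w = 2F/√(2b): u − w = 27.389518, 2F/√(2b) = 27.389519.)

b = 0.475 N·s/m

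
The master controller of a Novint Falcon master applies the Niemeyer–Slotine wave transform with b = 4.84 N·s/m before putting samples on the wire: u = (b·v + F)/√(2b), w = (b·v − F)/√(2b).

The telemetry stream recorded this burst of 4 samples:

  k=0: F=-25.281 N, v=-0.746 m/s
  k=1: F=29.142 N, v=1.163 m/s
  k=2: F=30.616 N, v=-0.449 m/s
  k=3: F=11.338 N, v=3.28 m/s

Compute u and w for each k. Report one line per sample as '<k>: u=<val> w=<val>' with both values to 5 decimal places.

k=0: b·v=4.84×(-0.746)=-3.61064; √(2b)=3.11127; u=(-3.61064+(-25.281))/3.11127=-9.28612, w=(-3.61064−(-25.281))/3.11127=6.96512
k=1: b·v=4.84×1.163=5.62892; √(2b)=3.11127; u=(5.62892+29.142)/3.11127=11.17580, w=(5.62892−29.142)/3.11127=-7.55739
k=2: b·v=4.84×(-0.449)=-2.17316; √(2b)=3.11127; u=(-2.17316+30.616)/3.11127=9.14188, w=(-2.17316−30.616)/3.11127=-10.53884
k=3: b·v=4.84×3.28=15.87520; √(2b)=3.11127; u=(15.87520+11.338)/3.11127=8.74665, w=(15.87520−11.338)/3.11127=1.45831

0: u=-9.28612 w=6.96512
1: u=11.17580 w=-7.55739
2: u=9.14188 w=-10.53884
3: u=8.74665 w=1.45831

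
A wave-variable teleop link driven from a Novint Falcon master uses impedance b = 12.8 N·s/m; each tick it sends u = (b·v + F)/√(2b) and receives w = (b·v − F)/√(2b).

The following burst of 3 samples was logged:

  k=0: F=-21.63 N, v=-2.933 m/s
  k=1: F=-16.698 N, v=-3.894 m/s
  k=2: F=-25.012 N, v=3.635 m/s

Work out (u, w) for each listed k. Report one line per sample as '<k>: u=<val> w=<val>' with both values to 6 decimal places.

0: u=-11.694972 w=-3.144964
1: u=-13.151359 w=-6.550895
2: u=4.252473 w=14.139334

k=0: b·v=12.8×(-2.933)=-37.542400; √(2b)=5.059644; u=(-37.542400+(-21.63))/5.059644=-11.694972, w=(-37.542400−(-21.63))/5.059644=-3.144964
k=1: b·v=12.8×(-3.894)=-49.843200; √(2b)=5.059644; u=(-49.843200+(-16.698))/5.059644=-13.151359, w=(-49.843200−(-16.698))/5.059644=-6.550895
k=2: b·v=12.8×3.635=46.528000; √(2b)=5.059644; u=(46.528000+(-25.012))/5.059644=4.252473, w=(46.528000−(-25.012))/5.059644=14.139334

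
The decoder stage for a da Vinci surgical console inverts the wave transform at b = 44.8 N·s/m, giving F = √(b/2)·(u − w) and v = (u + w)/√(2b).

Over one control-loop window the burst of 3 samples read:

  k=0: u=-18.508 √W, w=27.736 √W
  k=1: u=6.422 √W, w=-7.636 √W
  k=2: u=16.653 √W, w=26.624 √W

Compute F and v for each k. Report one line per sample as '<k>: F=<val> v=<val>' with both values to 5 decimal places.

k=0: u−w=-46.24400, u+w=9.22800; √(b/2)=4.73286, √(2b)=9.46573; F=4.73286×(-46.244)=-218.86655, v=9.22800/9.46573=0.97489
k=1: u−w=14.05800, u+w=-1.21400; √(b/2)=4.73286, √(2b)=9.46573; F=4.73286×14.058=66.53460, v=-1.21400/9.46573=-0.12825
k=2: u−w=-9.97100, u+w=43.27700; √(b/2)=4.73286, √(2b)=9.46573; F=4.73286×(-9.971)=-47.19139, v=43.27700/9.46573=4.57197

0: F=-218.86655 v=0.97489
1: F=66.53460 v=-0.12825
2: F=-47.19139 v=4.57197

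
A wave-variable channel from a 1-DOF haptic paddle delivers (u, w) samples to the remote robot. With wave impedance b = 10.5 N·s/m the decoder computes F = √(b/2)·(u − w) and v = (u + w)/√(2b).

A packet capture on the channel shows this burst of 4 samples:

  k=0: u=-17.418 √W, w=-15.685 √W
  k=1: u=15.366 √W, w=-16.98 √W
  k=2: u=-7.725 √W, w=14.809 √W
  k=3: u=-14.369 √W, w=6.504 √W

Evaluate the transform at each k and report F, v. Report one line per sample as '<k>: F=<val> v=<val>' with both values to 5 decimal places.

0: F=-3.97080 v=-7.22367
1: F=74.11400 v=-0.35220
2: F=-51.63188 v=1.54586
3: F=-47.82605 v=-1.71628

k=0: u−w=-1.73300, u+w=-33.10300; √(b/2)=2.29129, √(2b)=4.58258; F=2.29129×(-1.733)=-3.97080, v=-33.10300/4.58258=-7.22367
k=1: u−w=32.34600, u+w=-1.61400; √(b/2)=2.29129, √(2b)=4.58258; F=2.29129×32.346=74.11400, v=-1.61400/4.58258=-0.35220
k=2: u−w=-22.53400, u+w=7.08400; √(b/2)=2.29129, √(2b)=4.58258; F=2.29129×(-22.534)=-51.63188, v=7.08400/4.58258=1.54586
k=3: u−w=-20.87300, u+w=-7.86500; √(b/2)=2.29129, √(2b)=4.58258; F=2.29129×(-20.873)=-47.82605, v=-7.86500/4.58258=-1.71628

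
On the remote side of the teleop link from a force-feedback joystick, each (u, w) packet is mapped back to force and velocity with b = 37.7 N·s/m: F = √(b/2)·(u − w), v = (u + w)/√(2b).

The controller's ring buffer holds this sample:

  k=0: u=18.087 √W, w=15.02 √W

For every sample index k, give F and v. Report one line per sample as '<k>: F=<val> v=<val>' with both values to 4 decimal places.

0: F=13.3159 v=3.8127

k=0: u−w=3.0670, u+w=33.1070; √(b/2)=4.3417, √(2b)=8.6833; F=4.3417×3.067=13.3159, v=33.1070/8.6833=3.8127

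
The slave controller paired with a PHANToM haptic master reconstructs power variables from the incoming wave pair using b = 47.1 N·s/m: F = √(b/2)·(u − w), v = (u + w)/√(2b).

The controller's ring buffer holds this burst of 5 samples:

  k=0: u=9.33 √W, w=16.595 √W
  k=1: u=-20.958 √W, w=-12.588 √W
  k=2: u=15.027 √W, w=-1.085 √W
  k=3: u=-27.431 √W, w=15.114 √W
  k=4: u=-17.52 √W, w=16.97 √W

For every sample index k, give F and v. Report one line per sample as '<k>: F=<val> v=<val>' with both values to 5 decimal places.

0: F=-35.25584 v=2.67112
1: F=-40.61822 v=-3.45633
2: F=78.18887 v=1.43648
3: F=-206.46383 v=-1.26905
4: F=-167.37425 v=-0.05667

k=0: u−w=-7.26500, u+w=25.92500; √(b/2)=4.85283, √(2b)=9.70567; F=4.85283×(-7.265)=-35.25584, v=25.92500/9.70567=2.67112
k=1: u−w=-8.37000, u+w=-33.54600; √(b/2)=4.85283, √(2b)=9.70567; F=4.85283×(-8.37)=-40.61822, v=-33.54600/9.70567=-3.45633
k=2: u−w=16.11200, u+w=13.94200; √(b/2)=4.85283, √(2b)=9.70567; F=4.85283×16.112=78.18887, v=13.94200/9.70567=1.43648
k=3: u−w=-42.54500, u+w=-12.31700; √(b/2)=4.85283, √(2b)=9.70567; F=4.85283×(-42.545)=-206.46383, v=-12.31700/9.70567=-1.26905
k=4: u−w=-34.49000, u+w=-0.55000; √(b/2)=4.85283, √(2b)=9.70567; F=4.85283×(-34.49)=-167.37425, v=-0.55000/9.70567=-0.05667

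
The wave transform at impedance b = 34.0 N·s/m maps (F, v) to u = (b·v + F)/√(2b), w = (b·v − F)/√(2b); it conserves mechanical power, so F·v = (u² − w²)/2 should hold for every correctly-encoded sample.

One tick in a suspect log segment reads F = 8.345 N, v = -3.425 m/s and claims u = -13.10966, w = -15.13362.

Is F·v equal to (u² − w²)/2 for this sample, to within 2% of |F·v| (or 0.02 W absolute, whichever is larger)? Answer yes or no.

F·v = 8.345×(-3.425) = -28.58162 W.
(u² − w²)/2 = (171.86319 − 229.02645)/2 = -28.58163 W.
|Δ| = 0.00001;  2% of max(1, |F·v|) = 0.57163.

yes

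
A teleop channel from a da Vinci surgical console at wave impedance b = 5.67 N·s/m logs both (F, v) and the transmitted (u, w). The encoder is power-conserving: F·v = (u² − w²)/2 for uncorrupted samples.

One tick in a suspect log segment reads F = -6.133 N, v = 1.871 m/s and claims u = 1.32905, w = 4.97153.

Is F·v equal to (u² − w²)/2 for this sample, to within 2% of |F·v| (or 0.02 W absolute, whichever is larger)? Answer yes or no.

F·v = (-6.133)×1.871 = -11.4748 W.
(u² − w²)/2 = (1.7664 − 24.7161)/2 = -11.4749 W.
|Δ| = 0.0000;  2% of max(1, |F·v|) = 0.2295.

yes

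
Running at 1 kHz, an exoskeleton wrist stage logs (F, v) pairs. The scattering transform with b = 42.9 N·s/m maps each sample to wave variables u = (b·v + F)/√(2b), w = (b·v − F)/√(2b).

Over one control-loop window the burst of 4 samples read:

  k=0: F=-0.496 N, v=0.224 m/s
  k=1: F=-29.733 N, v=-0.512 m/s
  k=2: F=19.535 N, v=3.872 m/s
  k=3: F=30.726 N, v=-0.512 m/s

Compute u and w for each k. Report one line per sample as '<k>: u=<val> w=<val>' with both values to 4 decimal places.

0: u=0.9839 w=1.0910
1: u=-5.5812 w=0.8386
2: u=20.0418 w=15.8239
3: u=0.9458 w=-5.6884

k=0: b·v=42.9×0.224=9.6096; √(2b)=9.2628; u=(9.6096+(-0.496))/9.2628=0.9839, w=(9.6096−(-0.496))/9.2628=1.0910
k=1: b·v=42.9×(-0.512)=-21.9648; √(2b)=9.2628; u=(-21.9648+(-29.733))/9.2628=-5.5812, w=(-21.9648−(-29.733))/9.2628=0.8386
k=2: b·v=42.9×3.872=166.1088; √(2b)=9.2628; u=(166.1088+19.535)/9.2628=20.0418, w=(166.1088−19.535)/9.2628=15.8239
k=3: b·v=42.9×(-0.512)=-21.9648; √(2b)=9.2628; u=(-21.9648+30.726)/9.2628=0.9458, w=(-21.9648−30.726)/9.2628=-5.6884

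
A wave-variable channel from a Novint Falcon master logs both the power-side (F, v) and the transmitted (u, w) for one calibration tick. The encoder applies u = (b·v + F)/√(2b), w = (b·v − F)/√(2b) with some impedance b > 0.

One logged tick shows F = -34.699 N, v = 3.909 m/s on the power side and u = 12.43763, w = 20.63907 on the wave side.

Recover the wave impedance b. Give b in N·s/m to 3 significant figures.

b = 35.8 N·s/m

u + w = 33.07670;  u + w = √(2b)·v, so √(2b) = 33.07670/3.909 = 8.46168.
b = (√(2b))²/2 = 71.60000/2 = 35.80000.
(Check via u − w = 2F/√(2b): u − w = -8.20144, 2F/√(2b) = -8.20145.)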